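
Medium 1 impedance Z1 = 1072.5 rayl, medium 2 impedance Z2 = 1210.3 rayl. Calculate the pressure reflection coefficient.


Given values:
  Z1 = 1072.5 rayl, Z2 = 1210.3 rayl
Formula: R = (Z2 - Z1) / (Z2 + Z1)
Numerator: Z2 - Z1 = 1210.3 - 1072.5 = 137.8
Denominator: Z2 + Z1 = 1210.3 + 1072.5 = 2282.8
R = 137.8 / 2282.8 = 0.0604

0.0604


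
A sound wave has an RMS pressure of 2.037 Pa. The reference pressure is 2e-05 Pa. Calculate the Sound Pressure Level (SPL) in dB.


Given values:
  p = 2.037 Pa
  p_ref = 2e-05 Pa
Formula: SPL = 20 * log10(p / p_ref)
Compute ratio: p / p_ref = 2.037 / 2e-05 = 101850
Compute log10: log10(101850) = 5.007961
Multiply: SPL = 20 * 5.007961 = 100.16

100.16 dB


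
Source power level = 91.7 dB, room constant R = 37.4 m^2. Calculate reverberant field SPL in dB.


Given values:
  Lw = 91.7 dB, R = 37.4 m^2
Formula: SPL = Lw + 10 * log10(4 / R)
Compute 4 / R = 4 / 37.4 = 0.106952
Compute 10 * log10(0.106952) = -9.7081
SPL = 91.7 + (-9.7081) = 81.99

81.99 dB


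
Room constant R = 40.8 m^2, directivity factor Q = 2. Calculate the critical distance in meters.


Given values:
  R = 40.8 m^2, Q = 2
Formula: d_c = 0.141 * sqrt(Q * R)
Compute Q * R = 2 * 40.8 = 81.6
Compute sqrt(81.6) = 9.0333
d_c = 0.141 * 9.0333 = 1.274

1.274 m


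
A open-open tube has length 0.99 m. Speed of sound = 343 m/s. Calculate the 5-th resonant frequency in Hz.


Given values:
  Tube type: open-open, L = 0.99 m, c = 343 m/s, n = 5
Formula: f_n = n * c / (2 * L)
Compute 2 * L = 2 * 0.99 = 1.98
f = 5 * 343 / 1.98
f = 866.16

866.16 Hz


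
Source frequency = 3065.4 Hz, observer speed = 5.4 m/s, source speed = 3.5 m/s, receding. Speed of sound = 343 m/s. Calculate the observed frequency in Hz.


Given values:
  f_s = 3065.4 Hz, v_o = 5.4 m/s, v_s = 3.5 m/s
  Direction: receding
Formula: f_o = f_s * (c - v_o) / (c + v_s)
Numerator: c - v_o = 343 - 5.4 = 337.6
Denominator: c + v_s = 343 + 3.5 = 346.5
f_o = 3065.4 * 337.6 / 346.5 = 2986.66

2986.66 Hz


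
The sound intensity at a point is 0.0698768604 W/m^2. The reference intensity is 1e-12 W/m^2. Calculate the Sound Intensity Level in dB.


Given values:
  I = 0.0698768604 W/m^2
  I_ref = 1e-12 W/m^2
Formula: SIL = 10 * log10(I / I_ref)
Compute ratio: I / I_ref = 69876860400
Compute log10: log10(69876860400) = 10.844333
Multiply: SIL = 10 * 10.844333 = 108.44

108.44 dB


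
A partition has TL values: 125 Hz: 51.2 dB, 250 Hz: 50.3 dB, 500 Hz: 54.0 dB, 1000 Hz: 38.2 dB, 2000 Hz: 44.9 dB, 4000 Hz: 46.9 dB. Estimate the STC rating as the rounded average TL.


Given TL values at each frequency:
  125 Hz: 51.2 dB
  250 Hz: 50.3 dB
  500 Hz: 54.0 dB
  1000 Hz: 38.2 dB
  2000 Hz: 44.9 dB
  4000 Hz: 46.9 dB
Formula: STC ~ round(average of TL values)
Sum = 51.2 + 50.3 + 54.0 + 38.2 + 44.9 + 46.9 = 285.5
Average = 285.5 / 6 = 47.58
Rounded: 48

48


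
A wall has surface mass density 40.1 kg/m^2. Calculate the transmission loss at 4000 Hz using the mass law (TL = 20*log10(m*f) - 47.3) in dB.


Given values:
  m = 40.1 kg/m^2, f = 4000 Hz
Formula: TL = 20 * log10(m * f) - 47.3
Compute m * f = 40.1 * 4000 = 160400.0
Compute log10(160400.0) = 5.205204
Compute 20 * 5.205204 = 104.1041
TL = 104.1041 - 47.3 = 56.8

56.8 dB


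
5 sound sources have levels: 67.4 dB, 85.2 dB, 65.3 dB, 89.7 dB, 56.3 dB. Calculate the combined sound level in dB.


Formula: L_total = 10 * log10( sum(10^(Li/10)) )
  Source 1: 10^(67.4/10) = 5495408.7386
  Source 2: 10^(85.2/10) = 331131121.4826
  Source 3: 10^(65.3/10) = 3388441.5614
  Source 4: 10^(89.7/10) = 933254300.797
  Source 5: 10^(56.3/10) = 426579.5188
Sum of linear values = 1273695852.0984
L_total = 10 * log10(1273695852.0984) = 91.05

91.05 dB


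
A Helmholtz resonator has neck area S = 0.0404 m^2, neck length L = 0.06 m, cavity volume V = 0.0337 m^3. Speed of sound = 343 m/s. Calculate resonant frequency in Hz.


Given values:
  S = 0.0404 m^2, L = 0.06 m, V = 0.0337 m^3, c = 343 m/s
Formula: f = (c / (2*pi)) * sqrt(S / (V * L))
Compute V * L = 0.0337 * 0.06 = 0.002022
Compute S / (V * L) = 0.0404 / 0.002022 = 19.9802
Compute sqrt(19.9802) = 4.469922
Compute c / (2*pi) = 343 / 6.283185 = 54.590148
f = 54.590148 * 4.469922 = 244.01

244.01 Hz


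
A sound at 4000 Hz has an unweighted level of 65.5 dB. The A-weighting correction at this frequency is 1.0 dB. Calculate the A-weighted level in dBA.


Given values:
  SPL = 65.5 dB
  A-weighting at 4000 Hz = 1.0 dB
Formula: L_A = SPL + A_weight
L_A = 65.5 + (1.0)
L_A = 66.5

66.5 dBA


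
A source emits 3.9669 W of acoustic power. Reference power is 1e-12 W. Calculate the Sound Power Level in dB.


Given values:
  W = 3.9669 W
  W_ref = 1e-12 W
Formula: SWL = 10 * log10(W / W_ref)
Compute ratio: W / W_ref = 3966900000000
Compute log10: log10(3966900000000) = 12.598451
Multiply: SWL = 10 * 12.598451 = 125.98

125.98 dB


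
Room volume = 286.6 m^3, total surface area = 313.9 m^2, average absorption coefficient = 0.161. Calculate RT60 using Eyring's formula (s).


Given values:
  V = 286.6 m^3, S = 313.9 m^2, alpha = 0.161
Formula: RT60 = 0.161 * V / (-S * ln(1 - alpha))
Compute ln(1 - 0.161) = ln(0.839) = -0.175545
Denominator: -313.9 * -0.175545 = 55.1036
Numerator: 0.161 * 286.6 = 46.1426
RT60 = 46.1426 / 55.1036 = 0.837

0.837 s


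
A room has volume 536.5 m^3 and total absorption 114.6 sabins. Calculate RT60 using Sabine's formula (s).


Given values:
  V = 536.5 m^3
  A = 114.6 sabins
Formula: RT60 = 0.161 * V / A
Numerator: 0.161 * 536.5 = 86.3765
RT60 = 86.3765 / 114.6 = 0.754

0.754 s


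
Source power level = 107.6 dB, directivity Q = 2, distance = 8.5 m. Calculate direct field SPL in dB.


Given values:
  Lw = 107.6 dB, Q = 2, r = 8.5 m
Formula: SPL = Lw + 10 * log10(Q / (4 * pi * r^2))
Compute 4 * pi * r^2 = 4 * pi * 8.5^2 = 907.9203
Compute Q / denom = 2 / 907.9203 = 0.00220284
Compute 10 * log10(0.00220284) = -26.5702
SPL = 107.6 + (-26.5702) = 81.03

81.03 dB


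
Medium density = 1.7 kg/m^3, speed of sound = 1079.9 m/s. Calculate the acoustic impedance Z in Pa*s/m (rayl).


Given values:
  rho = 1.7 kg/m^3
  c = 1079.9 m/s
Formula: Z = rho * c
Z = 1.7 * 1079.9
Z = 1835.83

1835.83 rayl


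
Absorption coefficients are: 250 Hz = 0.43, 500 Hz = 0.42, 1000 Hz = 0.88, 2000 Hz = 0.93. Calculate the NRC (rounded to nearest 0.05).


Given values:
  a_250 = 0.43, a_500 = 0.42
  a_1000 = 0.88, a_2000 = 0.93
Formula: NRC = (a250 + a500 + a1000 + a2000) / 4
Sum = 0.43 + 0.42 + 0.88 + 0.93 = 2.66
NRC = 2.66 / 4 = 0.665
Rounded to nearest 0.05: 0.65

0.65


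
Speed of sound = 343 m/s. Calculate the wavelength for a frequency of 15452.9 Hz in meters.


Given values:
  c = 343 m/s, f = 15452.9 Hz
Formula: lambda = c / f
lambda = 343 / 15452.9
lambda = 0.0222

0.0222 m


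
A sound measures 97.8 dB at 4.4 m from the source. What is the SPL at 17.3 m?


Given values:
  SPL1 = 97.8 dB, r1 = 4.4 m, r2 = 17.3 m
Formula: SPL2 = SPL1 - 20 * log10(r2 / r1)
Compute ratio: r2 / r1 = 17.3 / 4.4 = 3.9318
Compute log10: log10(3.9318) = 0.594591
Compute drop: 20 * 0.594591 = 11.8918
SPL2 = 97.8 - 11.8918 = 85.91

85.91 dB


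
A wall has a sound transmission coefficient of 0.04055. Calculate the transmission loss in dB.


Given values:
  tau = 0.04055
Formula: TL = 10 * log10(1 / tau)
Compute 1 / tau = 1 / 0.04055 = 24.6609
Compute log10(24.6609) = 1.392009
TL = 10 * 1.392009 = 13.92

13.92 dB


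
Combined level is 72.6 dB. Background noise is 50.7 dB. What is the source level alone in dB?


Given values:
  L_total = 72.6 dB, L_bg = 50.7 dB
Formula: L_source = 10 * log10(10^(L_total/10) - 10^(L_bg/10))
Convert to linear:
  10^(72.6/10) = 18197008.5861
  10^(50.7/10) = 117489.7555
Difference: 18197008.5861 - 117489.7555 = 18079518.8306
L_source = 10 * log10(18079518.8306) = 72.57

72.57 dB


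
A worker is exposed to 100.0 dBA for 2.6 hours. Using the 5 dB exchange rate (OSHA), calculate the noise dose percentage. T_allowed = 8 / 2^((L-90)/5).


Given values:
  L = 100.0 dBA, T = 2.6 hours
Formula: T_allowed = 8 / 2^((L - 90) / 5)
Compute exponent: (100.0 - 90) / 5 = 2.0
Compute 2^(2.0) = 4.0
T_allowed = 8 / 4.0 = 2.0 hours
Dose = (T / T_allowed) * 100
Dose = (2.6 / 2.0) * 100 = 130.0

130.0 %


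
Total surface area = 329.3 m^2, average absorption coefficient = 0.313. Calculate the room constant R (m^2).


Given values:
  S = 329.3 m^2, alpha = 0.313
Formula: R = S * alpha / (1 - alpha)
Numerator: 329.3 * 0.313 = 103.0709
Denominator: 1 - 0.313 = 0.687
R = 103.0709 / 0.687 = 150.03

150.03 m^2


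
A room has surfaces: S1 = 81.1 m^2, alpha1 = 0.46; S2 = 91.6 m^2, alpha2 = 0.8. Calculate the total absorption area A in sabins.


Given surfaces:
  Surface 1: 81.1 * 0.46 = 37.306
  Surface 2: 91.6 * 0.8 = 73.28
Formula: A = sum(Si * alpha_i)
A = 37.306 + 73.28
A = 110.59

110.59 sabins


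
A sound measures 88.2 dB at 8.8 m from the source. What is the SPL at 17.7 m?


Given values:
  SPL1 = 88.2 dB, r1 = 8.8 m, r2 = 17.7 m
Formula: SPL2 = SPL1 - 20 * log10(r2 / r1)
Compute ratio: r2 / r1 = 17.7 / 8.8 = 2.0114
Compute log10: log10(2.0114) = 0.303498
Compute drop: 20 * 0.303498 = 6.07
SPL2 = 88.2 - 6.07 = 82.13

82.13 dB


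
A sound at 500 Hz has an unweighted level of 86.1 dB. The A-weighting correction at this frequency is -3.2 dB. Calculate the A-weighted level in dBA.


Given values:
  SPL = 86.1 dB
  A-weighting at 500 Hz = -3.2 dB
Formula: L_A = SPL + A_weight
L_A = 86.1 + (-3.2)
L_A = 82.9

82.9 dBA


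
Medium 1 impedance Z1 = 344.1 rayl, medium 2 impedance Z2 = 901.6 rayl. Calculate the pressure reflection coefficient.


Given values:
  Z1 = 344.1 rayl, Z2 = 901.6 rayl
Formula: R = (Z2 - Z1) / (Z2 + Z1)
Numerator: Z2 - Z1 = 901.6 - 344.1 = 557.5
Denominator: Z2 + Z1 = 901.6 + 344.1 = 1245.7
R = 557.5 / 1245.7 = 0.4475

0.4475


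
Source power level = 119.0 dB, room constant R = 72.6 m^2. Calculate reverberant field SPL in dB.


Given values:
  Lw = 119.0 dB, R = 72.6 m^2
Formula: SPL = Lw + 10 * log10(4 / R)
Compute 4 / R = 4 / 72.6 = 0.055096
Compute 10 * log10(0.055096) = -12.5888
SPL = 119.0 + (-12.5888) = 106.41

106.41 dB


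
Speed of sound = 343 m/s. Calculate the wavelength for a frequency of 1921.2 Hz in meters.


Given values:
  c = 343 m/s, f = 1921.2 Hz
Formula: lambda = c / f
lambda = 343 / 1921.2
lambda = 0.1785

0.1785 m


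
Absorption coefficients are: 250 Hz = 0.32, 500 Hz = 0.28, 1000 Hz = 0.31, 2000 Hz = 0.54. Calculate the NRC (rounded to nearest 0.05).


Given values:
  a_250 = 0.32, a_500 = 0.28
  a_1000 = 0.31, a_2000 = 0.54
Formula: NRC = (a250 + a500 + a1000 + a2000) / 4
Sum = 0.32 + 0.28 + 0.31 + 0.54 = 1.45
NRC = 1.45 / 4 = 0.3625
Rounded to nearest 0.05: 0.35

0.35


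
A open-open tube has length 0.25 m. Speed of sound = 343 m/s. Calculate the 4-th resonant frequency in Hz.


Given values:
  Tube type: open-open, L = 0.25 m, c = 343 m/s, n = 4
Formula: f_n = n * c / (2 * L)
Compute 2 * L = 2 * 0.25 = 0.5
f = 4 * 343 / 0.5
f = 2744.0

2744.0 Hz


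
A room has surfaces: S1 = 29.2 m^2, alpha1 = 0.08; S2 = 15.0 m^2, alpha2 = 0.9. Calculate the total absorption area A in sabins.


Given surfaces:
  Surface 1: 29.2 * 0.08 = 2.336
  Surface 2: 15.0 * 0.9 = 13.5
Formula: A = sum(Si * alpha_i)
A = 2.336 + 13.5
A = 15.84

15.84 sabins


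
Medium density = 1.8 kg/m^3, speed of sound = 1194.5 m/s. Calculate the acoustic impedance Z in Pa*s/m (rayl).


Given values:
  rho = 1.8 kg/m^3
  c = 1194.5 m/s
Formula: Z = rho * c
Z = 1.8 * 1194.5
Z = 2150.1

2150.1 rayl


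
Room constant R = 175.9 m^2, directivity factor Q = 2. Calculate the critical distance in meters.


Given values:
  R = 175.9 m^2, Q = 2
Formula: d_c = 0.141 * sqrt(Q * R)
Compute Q * R = 2 * 175.9 = 351.8
Compute sqrt(351.8) = 18.7563
d_c = 0.141 * 18.7563 = 2.645

2.645 m


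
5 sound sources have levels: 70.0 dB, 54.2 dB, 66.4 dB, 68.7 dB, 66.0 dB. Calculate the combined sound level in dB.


Formula: L_total = 10 * log10( sum(10^(Li/10)) )
  Source 1: 10^(70.0/10) = 10000000.0
  Source 2: 10^(54.2/10) = 263026.7992
  Source 3: 10^(66.4/10) = 4365158.3224
  Source 4: 10^(68.7/10) = 7413102.413
  Source 5: 10^(66.0/10) = 3981071.7055
Sum of linear values = 26022359.2401
L_total = 10 * log10(26022359.2401) = 74.15

74.15 dB


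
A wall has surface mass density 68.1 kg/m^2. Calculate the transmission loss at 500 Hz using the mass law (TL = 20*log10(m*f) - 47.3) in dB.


Given values:
  m = 68.1 kg/m^2, f = 500 Hz
Formula: TL = 20 * log10(m * f) - 47.3
Compute m * f = 68.1 * 500 = 34050.0
Compute log10(34050.0) = 4.532117
Compute 20 * 4.532117 = 90.6423
TL = 90.6423 - 47.3 = 43.34

43.34 dB


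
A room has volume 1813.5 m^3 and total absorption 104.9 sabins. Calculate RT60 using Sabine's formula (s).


Given values:
  V = 1813.5 m^3
  A = 104.9 sabins
Formula: RT60 = 0.161 * V / A
Numerator: 0.161 * 1813.5 = 291.9735
RT60 = 291.9735 / 104.9 = 2.783

2.783 s


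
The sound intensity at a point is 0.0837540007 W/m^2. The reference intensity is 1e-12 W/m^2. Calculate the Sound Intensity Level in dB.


Given values:
  I = 0.0837540007 W/m^2
  I_ref = 1e-12 W/m^2
Formula: SIL = 10 * log10(I / I_ref)
Compute ratio: I / I_ref = 83754000700
Compute log10: log10(83754000700) = 10.923006
Multiply: SIL = 10 * 10.923006 = 109.23

109.23 dB


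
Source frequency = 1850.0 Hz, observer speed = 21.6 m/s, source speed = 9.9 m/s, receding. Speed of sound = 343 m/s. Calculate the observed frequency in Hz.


Given values:
  f_s = 1850.0 Hz, v_o = 21.6 m/s, v_s = 9.9 m/s
  Direction: receding
Formula: f_o = f_s * (c - v_o) / (c + v_s)
Numerator: c - v_o = 343 - 21.6 = 321.4
Denominator: c + v_s = 343 + 9.9 = 352.9
f_o = 1850.0 * 321.4 / 352.9 = 1684.87

1684.87 Hz


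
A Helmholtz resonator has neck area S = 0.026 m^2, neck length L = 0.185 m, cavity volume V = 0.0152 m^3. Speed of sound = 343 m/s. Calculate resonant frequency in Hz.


Given values:
  S = 0.026 m^2, L = 0.185 m, V = 0.0152 m^3, c = 343 m/s
Formula: f = (c / (2*pi)) * sqrt(S / (V * L))
Compute V * L = 0.0152 * 0.185 = 0.002812
Compute S / (V * L) = 0.026 / 0.002812 = 9.2461
Compute sqrt(9.2461) = 3.04074
Compute c / (2*pi) = 343 / 6.283185 = 54.590148
f = 54.590148 * 3.04074 = 165.99

165.99 Hz


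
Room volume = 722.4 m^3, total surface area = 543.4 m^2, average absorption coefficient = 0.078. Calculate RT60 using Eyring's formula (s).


Given values:
  V = 722.4 m^3, S = 543.4 m^2, alpha = 0.078
Formula: RT60 = 0.161 * V / (-S * ln(1 - alpha))
Compute ln(1 - 0.078) = ln(0.922) = -0.08121
Denominator: -543.4 * -0.08121 = 44.1295
Numerator: 0.161 * 722.4 = 116.3064
RT60 = 116.3064 / 44.1295 = 2.636

2.636 s


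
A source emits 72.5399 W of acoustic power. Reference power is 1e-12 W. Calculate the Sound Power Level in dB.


Given values:
  W = 72.5399 W
  W_ref = 1e-12 W
Formula: SWL = 10 * log10(W / W_ref)
Compute ratio: W / W_ref = 72539900000000
Compute log10: log10(72539900000000) = 13.860577
Multiply: SWL = 10 * 13.860577 = 138.61

138.61 dB


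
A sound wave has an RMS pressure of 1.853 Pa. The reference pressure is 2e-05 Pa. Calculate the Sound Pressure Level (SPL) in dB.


Given values:
  p = 1.853 Pa
  p_ref = 2e-05 Pa
Formula: SPL = 20 * log10(p / p_ref)
Compute ratio: p / p_ref = 1.853 / 2e-05 = 92650
Compute log10: log10(92650) = 4.966845
Multiply: SPL = 20 * 4.966845 = 99.34

99.34 dB


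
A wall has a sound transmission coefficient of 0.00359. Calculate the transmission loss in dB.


Given values:
  tau = 0.00359
Formula: TL = 10 * log10(1 / tau)
Compute 1 / tau = 1 / 0.00359 = 278.5515
Compute log10(278.5515) = 2.444906
TL = 10 * 2.444906 = 24.45

24.45 dB


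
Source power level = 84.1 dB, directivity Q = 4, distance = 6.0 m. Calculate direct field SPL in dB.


Given values:
  Lw = 84.1 dB, Q = 4, r = 6.0 m
Formula: SPL = Lw + 10 * log10(Q / (4 * pi * r^2))
Compute 4 * pi * r^2 = 4 * pi * 6.0^2 = 452.3893
Compute Q / denom = 4 / 452.3893 = 0.00884194
Compute 10 * log10(0.00884194) = -20.5345
SPL = 84.1 + (-20.5345) = 63.57

63.57 dB


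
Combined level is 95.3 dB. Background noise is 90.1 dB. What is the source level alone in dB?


Given values:
  L_total = 95.3 dB, L_bg = 90.1 dB
Formula: L_source = 10 * log10(10^(L_total/10) - 10^(L_bg/10))
Convert to linear:
  10^(95.3/10) = 3388441561.392
  10^(90.1/10) = 1023292992.2808
Difference: 3388441561.392 - 1023292992.2808 = 2365148569.1112
L_source = 10 * log10(2365148569.1112) = 93.74

93.74 dB


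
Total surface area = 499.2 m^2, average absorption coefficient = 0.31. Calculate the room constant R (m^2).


Given values:
  S = 499.2 m^2, alpha = 0.31
Formula: R = S * alpha / (1 - alpha)
Numerator: 499.2 * 0.31 = 154.752
Denominator: 1 - 0.31 = 0.69
R = 154.752 / 0.69 = 224.28

224.28 m^2


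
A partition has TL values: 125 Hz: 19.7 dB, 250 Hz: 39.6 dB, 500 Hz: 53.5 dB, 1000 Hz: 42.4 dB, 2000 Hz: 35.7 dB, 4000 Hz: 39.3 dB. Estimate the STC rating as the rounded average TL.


Given TL values at each frequency:
  125 Hz: 19.7 dB
  250 Hz: 39.6 dB
  500 Hz: 53.5 dB
  1000 Hz: 42.4 dB
  2000 Hz: 35.7 dB
  4000 Hz: 39.3 dB
Formula: STC ~ round(average of TL values)
Sum = 19.7 + 39.6 + 53.5 + 42.4 + 35.7 + 39.3 = 230.2
Average = 230.2 / 6 = 38.37
Rounded: 38

38


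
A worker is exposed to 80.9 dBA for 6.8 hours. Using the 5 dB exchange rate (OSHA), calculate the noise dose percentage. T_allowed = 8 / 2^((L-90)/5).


Given values:
  L = 80.9 dBA, T = 6.8 hours
Formula: T_allowed = 8 / 2^((L - 90) / 5)
Compute exponent: (80.9 - 90) / 5 = -1.82
Compute 2^(-1.82) = 0.283221
T_allowed = 8 / 0.283221 = 28.246493 hours
Dose = (T / T_allowed) * 100
Dose = (6.8 / 28.246493) * 100 = 24.07

24.07 %


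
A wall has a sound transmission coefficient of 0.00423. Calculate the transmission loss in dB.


Given values:
  tau = 0.00423
Formula: TL = 10 * log10(1 / tau)
Compute 1 / tau = 1 / 0.00423 = 236.4066
Compute log10(236.4066) = 2.37366
TL = 10 * 2.37366 = 23.74

23.74 dB


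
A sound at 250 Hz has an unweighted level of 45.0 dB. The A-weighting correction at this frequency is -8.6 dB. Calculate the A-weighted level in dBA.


Given values:
  SPL = 45.0 dB
  A-weighting at 250 Hz = -8.6 dB
Formula: L_A = SPL + A_weight
L_A = 45.0 + (-8.6)
L_A = 36.4

36.4 dBA


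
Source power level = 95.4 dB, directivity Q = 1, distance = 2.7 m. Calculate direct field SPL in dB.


Given values:
  Lw = 95.4 dB, Q = 1, r = 2.7 m
Formula: SPL = Lw + 10 * log10(Q / (4 * pi * r^2))
Compute 4 * pi * r^2 = 4 * pi * 2.7^2 = 91.6088
Compute Q / denom = 1 / 91.6088 = 0.01091598
Compute 10 * log10(0.01091598) = -19.6194
SPL = 95.4 + (-19.6194) = 75.78

75.78 dB


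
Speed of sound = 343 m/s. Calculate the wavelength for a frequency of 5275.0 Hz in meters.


Given values:
  c = 343 m/s, f = 5275.0 Hz
Formula: lambda = c / f
lambda = 343 / 5275.0
lambda = 0.065

0.065 m


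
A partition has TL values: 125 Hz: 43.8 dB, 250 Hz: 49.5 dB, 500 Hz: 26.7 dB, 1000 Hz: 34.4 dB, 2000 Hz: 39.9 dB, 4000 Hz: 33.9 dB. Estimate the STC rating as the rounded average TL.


Given TL values at each frequency:
  125 Hz: 43.8 dB
  250 Hz: 49.5 dB
  500 Hz: 26.7 dB
  1000 Hz: 34.4 dB
  2000 Hz: 39.9 dB
  4000 Hz: 33.9 dB
Formula: STC ~ round(average of TL values)
Sum = 43.8 + 49.5 + 26.7 + 34.4 + 39.9 + 33.9 = 228.2
Average = 228.2 / 6 = 38.03
Rounded: 38

38


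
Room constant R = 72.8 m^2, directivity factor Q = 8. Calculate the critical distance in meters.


Given values:
  R = 72.8 m^2, Q = 8
Formula: d_c = 0.141 * sqrt(Q * R)
Compute Q * R = 8 * 72.8 = 582.4
Compute sqrt(582.4) = 24.133
d_c = 0.141 * 24.133 = 3.403

3.403 m


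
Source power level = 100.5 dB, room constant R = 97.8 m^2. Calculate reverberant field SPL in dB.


Given values:
  Lw = 100.5 dB, R = 97.8 m^2
Formula: SPL = Lw + 10 * log10(4 / R)
Compute 4 / R = 4 / 97.8 = 0.0409
Compute 10 * log10(0.0409) = -13.8828
SPL = 100.5 + (-13.8828) = 86.62

86.62 dB


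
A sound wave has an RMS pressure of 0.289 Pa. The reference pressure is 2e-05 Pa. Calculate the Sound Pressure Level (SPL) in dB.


Given values:
  p = 0.289 Pa
  p_ref = 2e-05 Pa
Formula: SPL = 20 * log10(p / p_ref)
Compute ratio: p / p_ref = 0.289 / 2e-05 = 14450
Compute log10: log10(14450) = 4.159868
Multiply: SPL = 20 * 4.159868 = 83.2

83.2 dB


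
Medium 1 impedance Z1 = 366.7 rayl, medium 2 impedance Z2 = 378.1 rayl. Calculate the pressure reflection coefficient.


Given values:
  Z1 = 366.7 rayl, Z2 = 378.1 rayl
Formula: R = (Z2 - Z1) / (Z2 + Z1)
Numerator: Z2 - Z1 = 378.1 - 366.7 = 11.4
Denominator: Z2 + Z1 = 378.1 + 366.7 = 744.8
R = 11.4 / 744.8 = 0.0153

0.0153


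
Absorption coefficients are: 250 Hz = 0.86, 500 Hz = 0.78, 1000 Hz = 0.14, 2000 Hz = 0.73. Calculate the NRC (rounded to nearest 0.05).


Given values:
  a_250 = 0.86, a_500 = 0.78
  a_1000 = 0.14, a_2000 = 0.73
Formula: NRC = (a250 + a500 + a1000 + a2000) / 4
Sum = 0.86 + 0.78 + 0.14 + 0.73 = 2.51
NRC = 2.51 / 4 = 0.6275
Rounded to nearest 0.05: 0.65

0.65


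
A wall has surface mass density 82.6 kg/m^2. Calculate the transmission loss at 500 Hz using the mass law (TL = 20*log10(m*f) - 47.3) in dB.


Given values:
  m = 82.6 kg/m^2, f = 500 Hz
Formula: TL = 20 * log10(m * f) - 47.3
Compute m * f = 82.6 * 500 = 41300.0
Compute log10(41300.0) = 4.61595
Compute 20 * 4.61595 = 92.319
TL = 92.319 - 47.3 = 45.02

45.02 dB


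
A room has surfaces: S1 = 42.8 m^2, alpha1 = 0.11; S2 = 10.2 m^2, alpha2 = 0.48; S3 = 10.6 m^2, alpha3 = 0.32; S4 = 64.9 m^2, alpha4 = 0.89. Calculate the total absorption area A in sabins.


Given surfaces:
  Surface 1: 42.8 * 0.11 = 4.708
  Surface 2: 10.2 * 0.48 = 4.896
  Surface 3: 10.6 * 0.32 = 3.392
  Surface 4: 64.9 * 0.89 = 57.761
Formula: A = sum(Si * alpha_i)
A = 4.708 + 4.896 + 3.392 + 57.761
A = 70.76

70.76 sabins


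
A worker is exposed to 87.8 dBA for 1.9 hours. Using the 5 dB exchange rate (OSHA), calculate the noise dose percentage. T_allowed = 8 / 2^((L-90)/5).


Given values:
  L = 87.8 dBA, T = 1.9 hours
Formula: T_allowed = 8 / 2^((L - 90) / 5)
Compute exponent: (87.8 - 90) / 5 = -0.44
Compute 2^(-0.44) = 0.737135
T_allowed = 8 / 0.737135 = 10.852829 hours
Dose = (T / T_allowed) * 100
Dose = (1.9 / 10.852829) * 100 = 17.51

17.51 %


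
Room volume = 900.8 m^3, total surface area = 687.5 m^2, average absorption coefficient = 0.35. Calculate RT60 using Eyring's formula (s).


Given values:
  V = 900.8 m^3, S = 687.5 m^2, alpha = 0.35
Formula: RT60 = 0.161 * V / (-S * ln(1 - alpha))
Compute ln(1 - 0.35) = ln(0.65) = -0.430783
Denominator: -687.5 * -0.430783 = 296.1633
Numerator: 0.161 * 900.8 = 145.0288
RT60 = 145.0288 / 296.1633 = 0.49

0.49 s


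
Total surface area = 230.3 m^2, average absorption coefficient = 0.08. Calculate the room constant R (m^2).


Given values:
  S = 230.3 m^2, alpha = 0.08
Formula: R = S * alpha / (1 - alpha)
Numerator: 230.3 * 0.08 = 18.424
Denominator: 1 - 0.08 = 0.92
R = 18.424 / 0.92 = 20.03

20.03 m^2


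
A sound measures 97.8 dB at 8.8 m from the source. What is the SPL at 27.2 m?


Given values:
  SPL1 = 97.8 dB, r1 = 8.8 m, r2 = 27.2 m
Formula: SPL2 = SPL1 - 20 * log10(r2 / r1)
Compute ratio: r2 / r1 = 27.2 / 8.8 = 3.0909
Compute log10: log10(3.0909) = 0.490085
Compute drop: 20 * 0.490085 = 9.8017
SPL2 = 97.8 - 9.8017 = 88.0

88.0 dB


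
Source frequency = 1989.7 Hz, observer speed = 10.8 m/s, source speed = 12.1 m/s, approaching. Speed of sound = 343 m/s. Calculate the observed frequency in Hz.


Given values:
  f_s = 1989.7 Hz, v_o = 10.8 m/s, v_s = 12.1 m/s
  Direction: approaching
Formula: f_o = f_s * (c + v_o) / (c - v_s)
Numerator: c + v_o = 343 + 10.8 = 353.8
Denominator: c - v_s = 343 - 12.1 = 330.9
f_o = 1989.7 * 353.8 / 330.9 = 2127.4

2127.4 Hz


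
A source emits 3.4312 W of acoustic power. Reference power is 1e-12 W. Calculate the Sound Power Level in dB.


Given values:
  W = 3.4312 W
  W_ref = 1e-12 W
Formula: SWL = 10 * log10(W / W_ref)
Compute ratio: W / W_ref = 3431200000000
Compute log10: log10(3431200000000) = 12.535446
Multiply: SWL = 10 * 12.535446 = 125.35

125.35 dB


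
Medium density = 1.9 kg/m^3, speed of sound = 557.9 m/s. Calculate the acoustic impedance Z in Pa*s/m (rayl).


Given values:
  rho = 1.9 kg/m^3
  c = 557.9 m/s
Formula: Z = rho * c
Z = 1.9 * 557.9
Z = 1060.01

1060.01 rayl


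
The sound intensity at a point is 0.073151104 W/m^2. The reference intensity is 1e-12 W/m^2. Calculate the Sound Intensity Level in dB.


Given values:
  I = 0.073151104 W/m^2
  I_ref = 1e-12 W/m^2
Formula: SIL = 10 * log10(I / I_ref)
Compute ratio: I / I_ref = 73151104000
Compute log10: log10(73151104000) = 10.864221
Multiply: SIL = 10 * 10.864221 = 108.64

108.64 dB


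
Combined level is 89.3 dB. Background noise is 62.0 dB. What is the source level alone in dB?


Given values:
  L_total = 89.3 dB, L_bg = 62.0 dB
Formula: L_source = 10 * log10(10^(L_total/10) - 10^(L_bg/10))
Convert to linear:
  10^(89.3/10) = 851138038.2024
  10^(62.0/10) = 1584893.1925
Difference: 851138038.2024 - 1584893.1925 = 849553145.0099
L_source = 10 * log10(849553145.0099) = 89.29

89.29 dB


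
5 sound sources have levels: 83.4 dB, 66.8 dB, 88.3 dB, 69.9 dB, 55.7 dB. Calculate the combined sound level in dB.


Formula: L_total = 10 * log10( sum(10^(Li/10)) )
  Source 1: 10^(83.4/10) = 218776162.395
  Source 2: 10^(66.8/10) = 4786300.9232
  Source 3: 10^(88.3/10) = 676082975.392
  Source 4: 10^(69.9/10) = 9772372.2096
  Source 5: 10^(55.7/10) = 371535.2291
Sum of linear values = 909789346.1489
L_total = 10 * log10(909789346.1489) = 89.59

89.59 dB


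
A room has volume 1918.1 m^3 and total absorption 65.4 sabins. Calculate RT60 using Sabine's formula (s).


Given values:
  V = 1918.1 m^3
  A = 65.4 sabins
Formula: RT60 = 0.161 * V / A
Numerator: 0.161 * 1918.1 = 308.8141
RT60 = 308.8141 / 65.4 = 4.722

4.722 s


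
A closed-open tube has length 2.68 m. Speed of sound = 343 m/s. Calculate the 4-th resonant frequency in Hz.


Given values:
  Tube type: closed-open, L = 2.68 m, c = 343 m/s, n = 4
Formula: f_n = (2n - 1) * c / (4 * L)
Compute 2n - 1 = 2*4 - 1 = 7
Compute 4 * L = 4 * 2.68 = 10.72
f = 7 * 343 / 10.72
f = 223.97

223.97 Hz


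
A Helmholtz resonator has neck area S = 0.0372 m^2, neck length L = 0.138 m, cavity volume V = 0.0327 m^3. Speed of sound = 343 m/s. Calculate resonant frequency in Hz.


Given values:
  S = 0.0372 m^2, L = 0.138 m, V = 0.0327 m^3, c = 343 m/s
Formula: f = (c / (2*pi)) * sqrt(S / (V * L))
Compute V * L = 0.0327 * 0.138 = 0.0045126
Compute S / (V * L) = 0.0372 / 0.0045126 = 8.2436
Compute sqrt(8.2436) = 2.871167
Compute c / (2*pi) = 343 / 6.283185 = 54.590148
f = 54.590148 * 2.871167 = 156.74

156.74 Hz


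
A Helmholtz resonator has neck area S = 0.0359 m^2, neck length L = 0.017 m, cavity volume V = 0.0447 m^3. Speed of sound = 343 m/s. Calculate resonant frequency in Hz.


Given values:
  S = 0.0359 m^2, L = 0.017 m, V = 0.0447 m^3, c = 343 m/s
Formula: f = (c / (2*pi)) * sqrt(S / (V * L))
Compute V * L = 0.0447 * 0.017 = 0.0007599
Compute S / (V * L) = 0.0359 / 0.0007599 = 47.2431
Compute sqrt(47.2431) = 6.873362
Compute c / (2*pi) = 343 / 6.283185 = 54.590148
f = 54.590148 * 6.873362 = 375.22

375.22 Hz


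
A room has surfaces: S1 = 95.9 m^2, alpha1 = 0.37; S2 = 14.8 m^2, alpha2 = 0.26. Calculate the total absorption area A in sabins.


Given surfaces:
  Surface 1: 95.9 * 0.37 = 35.483
  Surface 2: 14.8 * 0.26 = 3.848
Formula: A = sum(Si * alpha_i)
A = 35.483 + 3.848
A = 39.33

39.33 sabins


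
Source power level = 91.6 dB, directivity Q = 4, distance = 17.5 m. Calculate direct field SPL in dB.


Given values:
  Lw = 91.6 dB, Q = 4, r = 17.5 m
Formula: SPL = Lw + 10 * log10(Q / (4 * pi * r^2))
Compute 4 * pi * r^2 = 4 * pi * 17.5^2 = 3848.451
Compute Q / denom = 4 / 3848.451 = 0.00103938
Compute 10 * log10(0.00103938) = -29.8323
SPL = 91.6 + (-29.8323) = 61.77

61.77 dB


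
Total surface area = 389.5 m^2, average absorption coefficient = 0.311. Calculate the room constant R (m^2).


Given values:
  S = 389.5 m^2, alpha = 0.311
Formula: R = S * alpha / (1 - alpha)
Numerator: 389.5 * 0.311 = 121.1345
Denominator: 1 - 0.311 = 0.689
R = 121.1345 / 0.689 = 175.81

175.81 m^2


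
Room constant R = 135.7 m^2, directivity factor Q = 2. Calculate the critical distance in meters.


Given values:
  R = 135.7 m^2, Q = 2
Formula: d_c = 0.141 * sqrt(Q * R)
Compute Q * R = 2 * 135.7 = 271.4
Compute sqrt(271.4) = 16.4742
d_c = 0.141 * 16.4742 = 2.323

2.323 m


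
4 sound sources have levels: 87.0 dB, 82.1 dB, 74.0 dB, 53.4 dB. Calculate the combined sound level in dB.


Formula: L_total = 10 * log10( sum(10^(Li/10)) )
  Source 1: 10^(87.0/10) = 501187233.6273
  Source 2: 10^(82.1/10) = 162181009.7359
  Source 3: 10^(74.0/10) = 25118864.3151
  Source 4: 10^(53.4/10) = 218776.1624
Sum of linear values = 688705883.8407
L_total = 10 * log10(688705883.8407) = 88.38

88.38 dB


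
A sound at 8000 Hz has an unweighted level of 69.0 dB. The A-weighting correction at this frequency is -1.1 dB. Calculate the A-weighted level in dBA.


Given values:
  SPL = 69.0 dB
  A-weighting at 8000 Hz = -1.1 dB
Formula: L_A = SPL + A_weight
L_A = 69.0 + (-1.1)
L_A = 67.9

67.9 dBA


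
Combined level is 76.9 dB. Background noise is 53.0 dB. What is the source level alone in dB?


Given values:
  L_total = 76.9 dB, L_bg = 53.0 dB
Formula: L_source = 10 * log10(10^(L_total/10) - 10^(L_bg/10))
Convert to linear:
  10^(76.9/10) = 48977881.9368
  10^(53.0/10) = 199526.2315
Difference: 48977881.9368 - 199526.2315 = 48778355.7053
L_source = 10 * log10(48778355.7053) = 76.88

76.88 dB


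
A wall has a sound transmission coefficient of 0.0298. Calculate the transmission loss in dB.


Given values:
  tau = 0.0298
Formula: TL = 10 * log10(1 / tau)
Compute 1 / tau = 1 / 0.0298 = 33.557
Compute log10(33.557) = 1.525783
TL = 10 * 1.525783 = 15.26

15.26 dB


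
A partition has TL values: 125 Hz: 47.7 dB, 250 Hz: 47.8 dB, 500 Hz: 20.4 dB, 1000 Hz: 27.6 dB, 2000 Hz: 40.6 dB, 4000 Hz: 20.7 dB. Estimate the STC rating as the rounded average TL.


Given TL values at each frequency:
  125 Hz: 47.7 dB
  250 Hz: 47.8 dB
  500 Hz: 20.4 dB
  1000 Hz: 27.6 dB
  2000 Hz: 40.6 dB
  4000 Hz: 20.7 dB
Formula: STC ~ round(average of TL values)
Sum = 47.7 + 47.8 + 20.4 + 27.6 + 40.6 + 20.7 = 204.8
Average = 204.8 / 6 = 34.13
Rounded: 34

34


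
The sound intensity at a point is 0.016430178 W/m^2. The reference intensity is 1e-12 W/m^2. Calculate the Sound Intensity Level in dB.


Given values:
  I = 0.016430178 W/m^2
  I_ref = 1e-12 W/m^2
Formula: SIL = 10 * log10(I / I_ref)
Compute ratio: I / I_ref = 16430178000
Compute log10: log10(16430178000) = 10.215642
Multiply: SIL = 10 * 10.215642 = 102.16

102.16 dB


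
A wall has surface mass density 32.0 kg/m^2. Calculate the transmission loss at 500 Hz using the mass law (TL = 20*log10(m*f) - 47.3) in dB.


Given values:
  m = 32.0 kg/m^2, f = 500 Hz
Formula: TL = 20 * log10(m * f) - 47.3
Compute m * f = 32.0 * 500 = 16000.0
Compute log10(16000.0) = 4.20412
Compute 20 * 4.20412 = 84.0824
TL = 84.0824 - 47.3 = 36.78

36.78 dB


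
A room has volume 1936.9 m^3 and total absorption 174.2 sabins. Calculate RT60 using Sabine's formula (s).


Given values:
  V = 1936.9 m^3
  A = 174.2 sabins
Formula: RT60 = 0.161 * V / A
Numerator: 0.161 * 1936.9 = 311.8409
RT60 = 311.8409 / 174.2 = 1.79

1.79 s


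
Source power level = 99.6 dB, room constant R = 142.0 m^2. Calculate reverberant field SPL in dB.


Given values:
  Lw = 99.6 dB, R = 142.0 m^2
Formula: SPL = Lw + 10 * log10(4 / R)
Compute 4 / R = 4 / 142.0 = 0.028169
Compute 10 * log10(0.028169) = -15.5023
SPL = 99.6 + (-15.5023) = 84.1

84.1 dB


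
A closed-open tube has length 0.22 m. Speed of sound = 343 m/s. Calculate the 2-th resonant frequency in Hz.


Given values:
  Tube type: closed-open, L = 0.22 m, c = 343 m/s, n = 2
Formula: f_n = (2n - 1) * c / (4 * L)
Compute 2n - 1 = 2*2 - 1 = 3
Compute 4 * L = 4 * 0.22 = 0.88
f = 3 * 343 / 0.88
f = 1169.32

1169.32 Hz


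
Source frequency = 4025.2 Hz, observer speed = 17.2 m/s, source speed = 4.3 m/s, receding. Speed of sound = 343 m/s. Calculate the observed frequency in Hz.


Given values:
  f_s = 4025.2 Hz, v_o = 17.2 m/s, v_s = 4.3 m/s
  Direction: receding
Formula: f_o = f_s * (c - v_o) / (c + v_s)
Numerator: c - v_o = 343 - 17.2 = 325.8
Denominator: c + v_s = 343 + 4.3 = 347.3
f_o = 4025.2 * 325.8 / 347.3 = 3776.02

3776.02 Hz


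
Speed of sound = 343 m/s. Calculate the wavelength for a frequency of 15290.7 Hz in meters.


Given values:
  c = 343 m/s, f = 15290.7 Hz
Formula: lambda = c / f
lambda = 343 / 15290.7
lambda = 0.0224

0.0224 m


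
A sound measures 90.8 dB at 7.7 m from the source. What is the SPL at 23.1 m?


Given values:
  SPL1 = 90.8 dB, r1 = 7.7 m, r2 = 23.1 m
Formula: SPL2 = SPL1 - 20 * log10(r2 / r1)
Compute ratio: r2 / r1 = 23.1 / 7.7 = 3.0
Compute log10: log10(3.0) = 0.477121
Compute drop: 20 * 0.477121 = 9.5424
SPL2 = 90.8 - 9.5424 = 81.26

81.26 dB


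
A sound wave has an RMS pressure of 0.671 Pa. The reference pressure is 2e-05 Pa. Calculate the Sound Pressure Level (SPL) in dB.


Given values:
  p = 0.671 Pa
  p_ref = 2e-05 Pa
Formula: SPL = 20 * log10(p / p_ref)
Compute ratio: p / p_ref = 0.671 / 2e-05 = 33550
Compute log10: log10(33550) = 4.525693
Multiply: SPL = 20 * 4.525693 = 90.51

90.51 dB


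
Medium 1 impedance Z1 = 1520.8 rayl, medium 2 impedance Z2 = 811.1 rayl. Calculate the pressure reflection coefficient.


Given values:
  Z1 = 1520.8 rayl, Z2 = 811.1 rayl
Formula: R = (Z2 - Z1) / (Z2 + Z1)
Numerator: Z2 - Z1 = 811.1 - 1520.8 = -709.7
Denominator: Z2 + Z1 = 811.1 + 1520.8 = 2331.9
R = -709.7 / 2331.9 = -0.3043

-0.3043


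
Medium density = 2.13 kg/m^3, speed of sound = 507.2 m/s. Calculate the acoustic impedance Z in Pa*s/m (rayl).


Given values:
  rho = 2.13 kg/m^3
  c = 507.2 m/s
Formula: Z = rho * c
Z = 2.13 * 507.2
Z = 1080.34

1080.34 rayl


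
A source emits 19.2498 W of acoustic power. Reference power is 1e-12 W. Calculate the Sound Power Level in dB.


Given values:
  W = 19.2498 W
  W_ref = 1e-12 W
Formula: SWL = 10 * log10(W / W_ref)
Compute ratio: W / W_ref = 19249800000000
Compute log10: log10(19249800000000) = 13.284426
Multiply: SWL = 10 * 13.284426 = 132.84

132.84 dB


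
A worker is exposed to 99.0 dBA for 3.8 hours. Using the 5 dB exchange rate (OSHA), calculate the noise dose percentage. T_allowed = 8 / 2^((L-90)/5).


Given values:
  L = 99.0 dBA, T = 3.8 hours
Formula: T_allowed = 8 / 2^((L - 90) / 5)
Compute exponent: (99.0 - 90) / 5 = 1.8
Compute 2^(1.8) = 3.482202
T_allowed = 8 / 3.482202 = 2.297397 hours
Dose = (T / T_allowed) * 100
Dose = (3.8 / 2.297397) * 100 = 165.4

165.4 %


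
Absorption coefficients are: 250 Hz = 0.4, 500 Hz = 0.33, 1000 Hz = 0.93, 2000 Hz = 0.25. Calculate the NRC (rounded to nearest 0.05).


Given values:
  a_250 = 0.4, a_500 = 0.33
  a_1000 = 0.93, a_2000 = 0.25
Formula: NRC = (a250 + a500 + a1000 + a2000) / 4
Sum = 0.4 + 0.33 + 0.93 + 0.25 = 1.91
NRC = 1.91 / 4 = 0.4775
Rounded to nearest 0.05: 0.5

0.5


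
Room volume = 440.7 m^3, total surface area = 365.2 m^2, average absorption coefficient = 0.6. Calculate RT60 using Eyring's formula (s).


Given values:
  V = 440.7 m^3, S = 365.2 m^2, alpha = 0.6
Formula: RT60 = 0.161 * V / (-S * ln(1 - alpha))
Compute ln(1 - 0.6) = ln(0.4) = -0.916291
Denominator: -365.2 * -0.916291 = 334.6295
Numerator: 0.161 * 440.7 = 70.9527
RT60 = 70.9527 / 334.6295 = 0.212

0.212 s


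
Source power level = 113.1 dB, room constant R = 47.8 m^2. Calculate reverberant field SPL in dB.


Given values:
  Lw = 113.1 dB, R = 47.8 m^2
Formula: SPL = Lw + 10 * log10(4 / R)
Compute 4 / R = 4 / 47.8 = 0.083682
Compute 10 * log10(0.083682) = -10.7737
SPL = 113.1 + (-10.7737) = 102.33

102.33 dB


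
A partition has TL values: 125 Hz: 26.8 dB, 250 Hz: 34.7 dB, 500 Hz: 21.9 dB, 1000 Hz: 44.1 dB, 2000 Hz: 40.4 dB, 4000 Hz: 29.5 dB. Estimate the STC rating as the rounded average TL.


Given TL values at each frequency:
  125 Hz: 26.8 dB
  250 Hz: 34.7 dB
  500 Hz: 21.9 dB
  1000 Hz: 44.1 dB
  2000 Hz: 40.4 dB
  4000 Hz: 29.5 dB
Formula: STC ~ round(average of TL values)
Sum = 26.8 + 34.7 + 21.9 + 44.1 + 40.4 + 29.5 = 197.4
Average = 197.4 / 6 = 32.9
Rounded: 33

33


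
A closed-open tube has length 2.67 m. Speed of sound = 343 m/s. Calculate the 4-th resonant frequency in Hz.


Given values:
  Tube type: closed-open, L = 2.67 m, c = 343 m/s, n = 4
Formula: f_n = (2n - 1) * c / (4 * L)
Compute 2n - 1 = 2*4 - 1 = 7
Compute 4 * L = 4 * 2.67 = 10.68
f = 7 * 343 / 10.68
f = 224.81

224.81 Hz


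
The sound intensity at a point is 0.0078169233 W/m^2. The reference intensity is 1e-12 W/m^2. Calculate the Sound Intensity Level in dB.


Given values:
  I = 0.0078169233 W/m^2
  I_ref = 1e-12 W/m^2
Formula: SIL = 10 * log10(I / I_ref)
Compute ratio: I / I_ref = 7816923300
Compute log10: log10(7816923300) = 9.893036
Multiply: SIL = 10 * 9.893036 = 98.93

98.93 dB


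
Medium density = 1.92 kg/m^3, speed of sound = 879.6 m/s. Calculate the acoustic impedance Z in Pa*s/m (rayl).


Given values:
  rho = 1.92 kg/m^3
  c = 879.6 m/s
Formula: Z = rho * c
Z = 1.92 * 879.6
Z = 1688.83

1688.83 rayl


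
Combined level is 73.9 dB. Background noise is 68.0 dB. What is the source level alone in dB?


Given values:
  L_total = 73.9 dB, L_bg = 68.0 dB
Formula: L_source = 10 * log10(10^(L_total/10) - 10^(L_bg/10))
Convert to linear:
  10^(73.9/10) = 24547089.1569
  10^(68.0/10) = 6309573.4448
Difference: 24547089.1569 - 6309573.4448 = 18237515.7121
L_source = 10 * log10(18237515.7121) = 72.61

72.61 dB


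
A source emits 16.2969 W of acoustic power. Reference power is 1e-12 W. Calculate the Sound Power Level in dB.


Given values:
  W = 16.2969 W
  W_ref = 1e-12 W
Formula: SWL = 10 * log10(W / W_ref)
Compute ratio: W / W_ref = 16296900000000
Compute log10: log10(16296900000000) = 13.212105
Multiply: SWL = 10 * 13.212105 = 132.12

132.12 dB


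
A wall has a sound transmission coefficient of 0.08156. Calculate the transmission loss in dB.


Given values:
  tau = 0.08156
Formula: TL = 10 * log10(1 / tau)
Compute 1 / tau = 1 / 0.08156 = 12.2609
Compute log10(12.2609) = 1.088522
TL = 10 * 1.088522 = 10.89

10.89 dB


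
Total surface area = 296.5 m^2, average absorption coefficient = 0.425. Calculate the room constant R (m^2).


Given values:
  S = 296.5 m^2, alpha = 0.425
Formula: R = S * alpha / (1 - alpha)
Numerator: 296.5 * 0.425 = 126.0125
Denominator: 1 - 0.425 = 0.575
R = 126.0125 / 0.575 = 219.15

219.15 m^2


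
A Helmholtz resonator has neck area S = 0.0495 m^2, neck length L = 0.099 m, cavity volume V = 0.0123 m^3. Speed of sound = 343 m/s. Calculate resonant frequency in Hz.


Given values:
  S = 0.0495 m^2, L = 0.099 m, V = 0.0123 m^3, c = 343 m/s
Formula: f = (c / (2*pi)) * sqrt(S / (V * L))
Compute V * L = 0.0123 * 0.099 = 0.0012177
Compute S / (V * L) = 0.0495 / 0.0012177 = 40.6504
Compute sqrt(40.6504) = 6.375767
Compute c / (2*pi) = 343 / 6.283185 = 54.590148
f = 54.590148 * 6.375767 = 348.05

348.05 Hz


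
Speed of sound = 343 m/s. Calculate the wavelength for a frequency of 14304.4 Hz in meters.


Given values:
  c = 343 m/s, f = 14304.4 Hz
Formula: lambda = c / f
lambda = 343 / 14304.4
lambda = 0.024

0.024 m


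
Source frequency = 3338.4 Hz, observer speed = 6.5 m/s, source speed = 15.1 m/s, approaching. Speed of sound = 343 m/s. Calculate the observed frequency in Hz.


Given values:
  f_s = 3338.4 Hz, v_o = 6.5 m/s, v_s = 15.1 m/s
  Direction: approaching
Formula: f_o = f_s * (c + v_o) / (c - v_s)
Numerator: c + v_o = 343 + 6.5 = 349.5
Denominator: c - v_s = 343 - 15.1 = 327.9
f_o = 3338.4 * 349.5 / 327.9 = 3558.31

3558.31 Hz


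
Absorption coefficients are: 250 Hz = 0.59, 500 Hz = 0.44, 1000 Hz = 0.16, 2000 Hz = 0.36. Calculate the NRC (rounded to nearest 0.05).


Given values:
  a_250 = 0.59, a_500 = 0.44
  a_1000 = 0.16, a_2000 = 0.36
Formula: NRC = (a250 + a500 + a1000 + a2000) / 4
Sum = 0.59 + 0.44 + 0.16 + 0.36 = 1.55
NRC = 1.55 / 4 = 0.3875
Rounded to nearest 0.05: 0.4

0.4
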